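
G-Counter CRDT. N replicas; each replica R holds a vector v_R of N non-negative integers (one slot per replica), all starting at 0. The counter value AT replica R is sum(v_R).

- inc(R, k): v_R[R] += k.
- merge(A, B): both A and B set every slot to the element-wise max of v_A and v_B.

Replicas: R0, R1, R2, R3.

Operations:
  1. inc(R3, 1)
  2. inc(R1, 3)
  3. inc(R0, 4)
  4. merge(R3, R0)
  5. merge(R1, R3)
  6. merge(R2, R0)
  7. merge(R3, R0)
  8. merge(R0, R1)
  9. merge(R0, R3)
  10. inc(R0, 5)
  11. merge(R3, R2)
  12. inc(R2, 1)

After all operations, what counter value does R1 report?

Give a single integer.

Op 1: inc R3 by 1 -> R3=(0,0,0,1) value=1
Op 2: inc R1 by 3 -> R1=(0,3,0,0) value=3
Op 3: inc R0 by 4 -> R0=(4,0,0,0) value=4
Op 4: merge R3<->R0 -> R3=(4,0,0,1) R0=(4,0,0,1)
Op 5: merge R1<->R3 -> R1=(4,3,0,1) R3=(4,3,0,1)
Op 6: merge R2<->R0 -> R2=(4,0,0,1) R0=(4,0,0,1)
Op 7: merge R3<->R0 -> R3=(4,3,0,1) R0=(4,3,0,1)
Op 8: merge R0<->R1 -> R0=(4,3,0,1) R1=(4,3,0,1)
Op 9: merge R0<->R3 -> R0=(4,3,0,1) R3=(4,3,0,1)
Op 10: inc R0 by 5 -> R0=(9,3,0,1) value=13
Op 11: merge R3<->R2 -> R3=(4,3,0,1) R2=(4,3,0,1)
Op 12: inc R2 by 1 -> R2=(4,3,1,1) value=9

Answer: 8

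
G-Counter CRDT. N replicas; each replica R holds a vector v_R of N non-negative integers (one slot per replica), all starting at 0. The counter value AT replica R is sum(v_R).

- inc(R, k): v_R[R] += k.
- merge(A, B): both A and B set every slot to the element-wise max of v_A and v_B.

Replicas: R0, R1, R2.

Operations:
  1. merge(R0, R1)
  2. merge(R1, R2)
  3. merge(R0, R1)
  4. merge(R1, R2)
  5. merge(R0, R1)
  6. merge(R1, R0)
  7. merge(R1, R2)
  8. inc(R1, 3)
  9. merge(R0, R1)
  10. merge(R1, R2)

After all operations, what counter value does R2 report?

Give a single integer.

Op 1: merge R0<->R1 -> R0=(0,0,0) R1=(0,0,0)
Op 2: merge R1<->R2 -> R1=(0,0,0) R2=(0,0,0)
Op 3: merge R0<->R1 -> R0=(0,0,0) R1=(0,0,0)
Op 4: merge R1<->R2 -> R1=(0,0,0) R2=(0,0,0)
Op 5: merge R0<->R1 -> R0=(0,0,0) R1=(0,0,0)
Op 6: merge R1<->R0 -> R1=(0,0,0) R0=(0,0,0)
Op 7: merge R1<->R2 -> R1=(0,0,0) R2=(0,0,0)
Op 8: inc R1 by 3 -> R1=(0,3,0) value=3
Op 9: merge R0<->R1 -> R0=(0,3,0) R1=(0,3,0)
Op 10: merge R1<->R2 -> R1=(0,3,0) R2=(0,3,0)

Answer: 3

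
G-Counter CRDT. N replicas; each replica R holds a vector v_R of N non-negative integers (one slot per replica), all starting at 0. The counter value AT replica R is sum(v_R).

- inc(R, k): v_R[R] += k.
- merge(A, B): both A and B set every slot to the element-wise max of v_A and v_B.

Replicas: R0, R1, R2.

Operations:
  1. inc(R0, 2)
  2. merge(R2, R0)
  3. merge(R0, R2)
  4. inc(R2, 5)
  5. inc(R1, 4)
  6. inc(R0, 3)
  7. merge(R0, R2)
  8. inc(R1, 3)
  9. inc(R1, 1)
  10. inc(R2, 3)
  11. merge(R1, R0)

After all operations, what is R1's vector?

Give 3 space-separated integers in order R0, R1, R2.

Op 1: inc R0 by 2 -> R0=(2,0,0) value=2
Op 2: merge R2<->R0 -> R2=(2,0,0) R0=(2,0,0)
Op 3: merge R0<->R2 -> R0=(2,0,0) R2=(2,0,0)
Op 4: inc R2 by 5 -> R2=(2,0,5) value=7
Op 5: inc R1 by 4 -> R1=(0,4,0) value=4
Op 6: inc R0 by 3 -> R0=(5,0,0) value=5
Op 7: merge R0<->R2 -> R0=(5,0,5) R2=(5,0,5)
Op 8: inc R1 by 3 -> R1=(0,7,0) value=7
Op 9: inc R1 by 1 -> R1=(0,8,0) value=8
Op 10: inc R2 by 3 -> R2=(5,0,8) value=13
Op 11: merge R1<->R0 -> R1=(5,8,5) R0=(5,8,5)

Answer: 5 8 5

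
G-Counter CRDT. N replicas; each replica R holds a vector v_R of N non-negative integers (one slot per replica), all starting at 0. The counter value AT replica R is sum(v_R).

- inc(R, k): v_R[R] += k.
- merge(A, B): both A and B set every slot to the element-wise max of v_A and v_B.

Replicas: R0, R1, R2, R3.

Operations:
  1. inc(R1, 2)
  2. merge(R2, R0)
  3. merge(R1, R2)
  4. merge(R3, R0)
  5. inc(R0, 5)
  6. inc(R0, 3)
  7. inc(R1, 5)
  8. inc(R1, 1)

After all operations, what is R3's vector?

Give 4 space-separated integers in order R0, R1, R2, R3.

Op 1: inc R1 by 2 -> R1=(0,2,0,0) value=2
Op 2: merge R2<->R0 -> R2=(0,0,0,0) R0=(0,0,0,0)
Op 3: merge R1<->R2 -> R1=(0,2,0,0) R2=(0,2,0,0)
Op 4: merge R3<->R0 -> R3=(0,0,0,0) R0=(0,0,0,0)
Op 5: inc R0 by 5 -> R0=(5,0,0,0) value=5
Op 6: inc R0 by 3 -> R0=(8,0,0,0) value=8
Op 7: inc R1 by 5 -> R1=(0,7,0,0) value=7
Op 8: inc R1 by 1 -> R1=(0,8,0,0) value=8

Answer: 0 0 0 0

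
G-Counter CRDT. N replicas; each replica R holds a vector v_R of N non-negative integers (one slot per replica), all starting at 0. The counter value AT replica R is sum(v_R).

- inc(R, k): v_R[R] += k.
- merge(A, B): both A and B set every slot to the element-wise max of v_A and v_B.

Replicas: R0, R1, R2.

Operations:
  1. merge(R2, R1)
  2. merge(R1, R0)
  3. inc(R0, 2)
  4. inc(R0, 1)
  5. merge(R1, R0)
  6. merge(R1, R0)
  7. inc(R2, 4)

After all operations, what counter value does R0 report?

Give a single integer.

Op 1: merge R2<->R1 -> R2=(0,0,0) R1=(0,0,0)
Op 2: merge R1<->R0 -> R1=(0,0,0) R0=(0,0,0)
Op 3: inc R0 by 2 -> R0=(2,0,0) value=2
Op 4: inc R0 by 1 -> R0=(3,0,0) value=3
Op 5: merge R1<->R0 -> R1=(3,0,0) R0=(3,0,0)
Op 6: merge R1<->R0 -> R1=(3,0,0) R0=(3,0,0)
Op 7: inc R2 by 4 -> R2=(0,0,4) value=4

Answer: 3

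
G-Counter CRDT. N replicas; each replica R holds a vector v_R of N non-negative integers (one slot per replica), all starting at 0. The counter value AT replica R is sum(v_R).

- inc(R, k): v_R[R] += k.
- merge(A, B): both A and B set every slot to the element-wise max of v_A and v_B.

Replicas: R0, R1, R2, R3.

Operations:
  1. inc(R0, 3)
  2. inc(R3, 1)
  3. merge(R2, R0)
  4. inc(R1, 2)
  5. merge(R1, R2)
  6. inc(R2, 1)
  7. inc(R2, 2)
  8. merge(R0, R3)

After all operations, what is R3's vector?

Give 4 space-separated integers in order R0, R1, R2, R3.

Op 1: inc R0 by 3 -> R0=(3,0,0,0) value=3
Op 2: inc R3 by 1 -> R3=(0,0,0,1) value=1
Op 3: merge R2<->R0 -> R2=(3,0,0,0) R0=(3,0,0,0)
Op 4: inc R1 by 2 -> R1=(0,2,0,0) value=2
Op 5: merge R1<->R2 -> R1=(3,2,0,0) R2=(3,2,0,0)
Op 6: inc R2 by 1 -> R2=(3,2,1,0) value=6
Op 7: inc R2 by 2 -> R2=(3,2,3,0) value=8
Op 8: merge R0<->R3 -> R0=(3,0,0,1) R3=(3,0,0,1)

Answer: 3 0 0 1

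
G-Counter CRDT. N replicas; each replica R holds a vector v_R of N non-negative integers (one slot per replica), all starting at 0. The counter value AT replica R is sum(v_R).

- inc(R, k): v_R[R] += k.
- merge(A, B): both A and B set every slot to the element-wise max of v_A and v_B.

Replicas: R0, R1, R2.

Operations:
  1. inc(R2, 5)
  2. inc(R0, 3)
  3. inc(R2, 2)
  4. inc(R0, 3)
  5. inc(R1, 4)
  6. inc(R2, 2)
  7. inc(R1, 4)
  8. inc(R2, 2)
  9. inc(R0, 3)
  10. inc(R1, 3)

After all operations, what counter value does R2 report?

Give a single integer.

Answer: 11

Derivation:
Op 1: inc R2 by 5 -> R2=(0,0,5) value=5
Op 2: inc R0 by 3 -> R0=(3,0,0) value=3
Op 3: inc R2 by 2 -> R2=(0,0,7) value=7
Op 4: inc R0 by 3 -> R0=(6,0,0) value=6
Op 5: inc R1 by 4 -> R1=(0,4,0) value=4
Op 6: inc R2 by 2 -> R2=(0,0,9) value=9
Op 7: inc R1 by 4 -> R1=(0,8,0) value=8
Op 8: inc R2 by 2 -> R2=(0,0,11) value=11
Op 9: inc R0 by 3 -> R0=(9,0,0) value=9
Op 10: inc R1 by 3 -> R1=(0,11,0) value=11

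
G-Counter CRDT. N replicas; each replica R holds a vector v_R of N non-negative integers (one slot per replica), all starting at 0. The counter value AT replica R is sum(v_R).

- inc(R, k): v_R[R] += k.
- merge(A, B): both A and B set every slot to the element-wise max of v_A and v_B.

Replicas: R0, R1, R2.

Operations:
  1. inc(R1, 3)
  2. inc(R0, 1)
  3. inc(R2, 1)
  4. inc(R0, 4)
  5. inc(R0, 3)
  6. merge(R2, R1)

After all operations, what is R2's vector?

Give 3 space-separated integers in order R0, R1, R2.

Op 1: inc R1 by 3 -> R1=(0,3,0) value=3
Op 2: inc R0 by 1 -> R0=(1,0,0) value=1
Op 3: inc R2 by 1 -> R2=(0,0,1) value=1
Op 4: inc R0 by 4 -> R0=(5,0,0) value=5
Op 5: inc R0 by 3 -> R0=(8,0,0) value=8
Op 6: merge R2<->R1 -> R2=(0,3,1) R1=(0,3,1)

Answer: 0 3 1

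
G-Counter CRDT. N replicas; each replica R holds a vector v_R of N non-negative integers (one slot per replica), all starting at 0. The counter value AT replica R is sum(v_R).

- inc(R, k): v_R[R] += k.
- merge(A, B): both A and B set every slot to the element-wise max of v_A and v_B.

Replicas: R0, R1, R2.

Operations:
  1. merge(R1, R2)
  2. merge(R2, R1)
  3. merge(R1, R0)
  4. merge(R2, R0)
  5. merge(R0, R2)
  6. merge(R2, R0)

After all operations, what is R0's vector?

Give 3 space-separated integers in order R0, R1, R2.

Op 1: merge R1<->R2 -> R1=(0,0,0) R2=(0,0,0)
Op 2: merge R2<->R1 -> R2=(0,0,0) R1=(0,0,0)
Op 3: merge R1<->R0 -> R1=(0,0,0) R0=(0,0,0)
Op 4: merge R2<->R0 -> R2=(0,0,0) R0=(0,0,0)
Op 5: merge R0<->R2 -> R0=(0,0,0) R2=(0,0,0)
Op 6: merge R2<->R0 -> R2=(0,0,0) R0=(0,0,0)

Answer: 0 0 0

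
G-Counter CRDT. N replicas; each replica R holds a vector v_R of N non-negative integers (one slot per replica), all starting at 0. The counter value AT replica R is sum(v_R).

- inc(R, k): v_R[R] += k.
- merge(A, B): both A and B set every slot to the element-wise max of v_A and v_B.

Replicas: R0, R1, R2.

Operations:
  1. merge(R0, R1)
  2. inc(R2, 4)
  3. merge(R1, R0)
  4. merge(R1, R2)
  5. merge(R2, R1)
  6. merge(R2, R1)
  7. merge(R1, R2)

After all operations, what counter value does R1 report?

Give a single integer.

Answer: 4

Derivation:
Op 1: merge R0<->R1 -> R0=(0,0,0) R1=(0,0,0)
Op 2: inc R2 by 4 -> R2=(0,0,4) value=4
Op 3: merge R1<->R0 -> R1=(0,0,0) R0=(0,0,0)
Op 4: merge R1<->R2 -> R1=(0,0,4) R2=(0,0,4)
Op 5: merge R2<->R1 -> R2=(0,0,4) R1=(0,0,4)
Op 6: merge R2<->R1 -> R2=(0,0,4) R1=(0,0,4)
Op 7: merge R1<->R2 -> R1=(0,0,4) R2=(0,0,4)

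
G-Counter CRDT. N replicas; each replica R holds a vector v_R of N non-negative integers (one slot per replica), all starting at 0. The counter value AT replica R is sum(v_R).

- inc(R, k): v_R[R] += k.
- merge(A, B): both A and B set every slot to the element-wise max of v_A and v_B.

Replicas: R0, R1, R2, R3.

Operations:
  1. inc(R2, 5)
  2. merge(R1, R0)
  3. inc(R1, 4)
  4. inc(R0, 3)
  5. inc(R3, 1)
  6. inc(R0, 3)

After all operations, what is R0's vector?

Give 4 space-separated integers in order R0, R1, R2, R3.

Answer: 6 0 0 0

Derivation:
Op 1: inc R2 by 5 -> R2=(0,0,5,0) value=5
Op 2: merge R1<->R0 -> R1=(0,0,0,0) R0=(0,0,0,0)
Op 3: inc R1 by 4 -> R1=(0,4,0,0) value=4
Op 4: inc R0 by 3 -> R0=(3,0,0,0) value=3
Op 5: inc R3 by 1 -> R3=(0,0,0,1) value=1
Op 6: inc R0 by 3 -> R0=(6,0,0,0) value=6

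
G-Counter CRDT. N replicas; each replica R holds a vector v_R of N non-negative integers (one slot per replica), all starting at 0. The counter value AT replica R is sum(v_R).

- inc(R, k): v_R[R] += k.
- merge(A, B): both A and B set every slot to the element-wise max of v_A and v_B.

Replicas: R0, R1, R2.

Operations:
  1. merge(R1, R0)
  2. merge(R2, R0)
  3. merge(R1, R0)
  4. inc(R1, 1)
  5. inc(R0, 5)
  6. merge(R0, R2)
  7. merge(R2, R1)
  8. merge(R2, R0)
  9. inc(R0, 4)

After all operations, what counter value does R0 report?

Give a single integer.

Answer: 10

Derivation:
Op 1: merge R1<->R0 -> R1=(0,0,0) R0=(0,0,0)
Op 2: merge R2<->R0 -> R2=(0,0,0) R0=(0,0,0)
Op 3: merge R1<->R0 -> R1=(0,0,0) R0=(0,0,0)
Op 4: inc R1 by 1 -> R1=(0,1,0) value=1
Op 5: inc R0 by 5 -> R0=(5,0,0) value=5
Op 6: merge R0<->R2 -> R0=(5,0,0) R2=(5,0,0)
Op 7: merge R2<->R1 -> R2=(5,1,0) R1=(5,1,0)
Op 8: merge R2<->R0 -> R2=(5,1,0) R0=(5,1,0)
Op 9: inc R0 by 4 -> R0=(9,1,0) value=10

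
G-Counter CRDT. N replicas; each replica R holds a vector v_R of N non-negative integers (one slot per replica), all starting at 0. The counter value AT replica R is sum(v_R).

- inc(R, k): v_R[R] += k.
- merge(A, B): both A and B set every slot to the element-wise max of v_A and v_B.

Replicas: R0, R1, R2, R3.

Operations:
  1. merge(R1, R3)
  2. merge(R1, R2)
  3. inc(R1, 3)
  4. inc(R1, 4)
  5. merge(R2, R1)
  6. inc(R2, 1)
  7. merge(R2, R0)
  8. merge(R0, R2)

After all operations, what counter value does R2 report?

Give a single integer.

Op 1: merge R1<->R3 -> R1=(0,0,0,0) R3=(0,0,0,0)
Op 2: merge R1<->R2 -> R1=(0,0,0,0) R2=(0,0,0,0)
Op 3: inc R1 by 3 -> R1=(0,3,0,0) value=3
Op 4: inc R1 by 4 -> R1=(0,7,0,0) value=7
Op 5: merge R2<->R1 -> R2=(0,7,0,0) R1=(0,7,0,0)
Op 6: inc R2 by 1 -> R2=(0,7,1,0) value=8
Op 7: merge R2<->R0 -> R2=(0,7,1,0) R0=(0,7,1,0)
Op 8: merge R0<->R2 -> R0=(0,7,1,0) R2=(0,7,1,0)

Answer: 8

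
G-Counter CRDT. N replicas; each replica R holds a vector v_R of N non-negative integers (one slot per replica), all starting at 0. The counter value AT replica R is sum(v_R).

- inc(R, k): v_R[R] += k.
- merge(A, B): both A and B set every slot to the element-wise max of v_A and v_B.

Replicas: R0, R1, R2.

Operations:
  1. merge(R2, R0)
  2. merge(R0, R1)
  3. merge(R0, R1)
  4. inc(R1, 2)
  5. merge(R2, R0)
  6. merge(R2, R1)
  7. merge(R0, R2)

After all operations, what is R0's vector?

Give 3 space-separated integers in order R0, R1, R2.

Op 1: merge R2<->R0 -> R2=(0,0,0) R0=(0,0,0)
Op 2: merge R0<->R1 -> R0=(0,0,0) R1=(0,0,0)
Op 3: merge R0<->R1 -> R0=(0,0,0) R1=(0,0,0)
Op 4: inc R1 by 2 -> R1=(0,2,0) value=2
Op 5: merge R2<->R0 -> R2=(0,0,0) R0=(0,0,0)
Op 6: merge R2<->R1 -> R2=(0,2,0) R1=(0,2,0)
Op 7: merge R0<->R2 -> R0=(0,2,0) R2=(0,2,0)

Answer: 0 2 0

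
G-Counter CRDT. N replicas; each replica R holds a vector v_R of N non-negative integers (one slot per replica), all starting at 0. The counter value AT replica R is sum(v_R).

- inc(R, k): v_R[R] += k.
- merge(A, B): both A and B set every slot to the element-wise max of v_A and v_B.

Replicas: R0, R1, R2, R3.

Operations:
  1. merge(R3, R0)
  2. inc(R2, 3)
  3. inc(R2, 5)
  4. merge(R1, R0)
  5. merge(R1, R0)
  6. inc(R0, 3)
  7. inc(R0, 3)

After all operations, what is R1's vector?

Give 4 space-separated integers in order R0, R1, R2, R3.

Op 1: merge R3<->R0 -> R3=(0,0,0,0) R0=(0,0,0,0)
Op 2: inc R2 by 3 -> R2=(0,0,3,0) value=3
Op 3: inc R2 by 5 -> R2=(0,0,8,0) value=8
Op 4: merge R1<->R0 -> R1=(0,0,0,0) R0=(0,0,0,0)
Op 5: merge R1<->R0 -> R1=(0,0,0,0) R0=(0,0,0,0)
Op 6: inc R0 by 3 -> R0=(3,0,0,0) value=3
Op 7: inc R0 by 3 -> R0=(6,0,0,0) value=6

Answer: 0 0 0 0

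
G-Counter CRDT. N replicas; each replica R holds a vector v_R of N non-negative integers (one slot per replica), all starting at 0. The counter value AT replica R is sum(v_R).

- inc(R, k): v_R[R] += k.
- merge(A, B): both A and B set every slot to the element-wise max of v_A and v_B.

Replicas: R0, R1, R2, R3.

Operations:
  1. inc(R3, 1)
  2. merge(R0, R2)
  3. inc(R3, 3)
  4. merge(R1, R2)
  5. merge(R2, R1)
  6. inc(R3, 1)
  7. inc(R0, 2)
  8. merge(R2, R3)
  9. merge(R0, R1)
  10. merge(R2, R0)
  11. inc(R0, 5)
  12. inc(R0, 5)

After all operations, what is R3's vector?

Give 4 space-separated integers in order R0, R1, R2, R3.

Answer: 0 0 0 5

Derivation:
Op 1: inc R3 by 1 -> R3=(0,0,0,1) value=1
Op 2: merge R0<->R2 -> R0=(0,0,0,0) R2=(0,0,0,0)
Op 3: inc R3 by 3 -> R3=(0,0,0,4) value=4
Op 4: merge R1<->R2 -> R1=(0,0,0,0) R2=(0,0,0,0)
Op 5: merge R2<->R1 -> R2=(0,0,0,0) R1=(0,0,0,0)
Op 6: inc R3 by 1 -> R3=(0,0,0,5) value=5
Op 7: inc R0 by 2 -> R0=(2,0,0,0) value=2
Op 8: merge R2<->R3 -> R2=(0,0,0,5) R3=(0,0,0,5)
Op 9: merge R0<->R1 -> R0=(2,0,0,0) R1=(2,0,0,0)
Op 10: merge R2<->R0 -> R2=(2,0,0,5) R0=(2,0,0,5)
Op 11: inc R0 by 5 -> R0=(7,0,0,5) value=12
Op 12: inc R0 by 5 -> R0=(12,0,0,5) value=17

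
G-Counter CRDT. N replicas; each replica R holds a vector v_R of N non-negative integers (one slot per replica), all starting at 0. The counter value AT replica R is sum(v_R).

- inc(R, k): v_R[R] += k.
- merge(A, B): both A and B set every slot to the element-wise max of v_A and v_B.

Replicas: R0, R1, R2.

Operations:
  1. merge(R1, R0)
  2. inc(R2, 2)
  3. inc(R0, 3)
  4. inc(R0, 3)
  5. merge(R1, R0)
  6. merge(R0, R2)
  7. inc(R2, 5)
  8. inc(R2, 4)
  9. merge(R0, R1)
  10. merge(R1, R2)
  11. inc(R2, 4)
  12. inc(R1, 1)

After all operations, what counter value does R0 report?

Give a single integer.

Answer: 8

Derivation:
Op 1: merge R1<->R0 -> R1=(0,0,0) R0=(0,0,0)
Op 2: inc R2 by 2 -> R2=(0,0,2) value=2
Op 3: inc R0 by 3 -> R0=(3,0,0) value=3
Op 4: inc R0 by 3 -> R0=(6,0,0) value=6
Op 5: merge R1<->R0 -> R1=(6,0,0) R0=(6,0,0)
Op 6: merge R0<->R2 -> R0=(6,0,2) R2=(6,0,2)
Op 7: inc R2 by 5 -> R2=(6,0,7) value=13
Op 8: inc R2 by 4 -> R2=(6,0,11) value=17
Op 9: merge R0<->R1 -> R0=(6,0,2) R1=(6,0,2)
Op 10: merge R1<->R2 -> R1=(6,0,11) R2=(6,0,11)
Op 11: inc R2 by 4 -> R2=(6,0,15) value=21
Op 12: inc R1 by 1 -> R1=(6,1,11) value=18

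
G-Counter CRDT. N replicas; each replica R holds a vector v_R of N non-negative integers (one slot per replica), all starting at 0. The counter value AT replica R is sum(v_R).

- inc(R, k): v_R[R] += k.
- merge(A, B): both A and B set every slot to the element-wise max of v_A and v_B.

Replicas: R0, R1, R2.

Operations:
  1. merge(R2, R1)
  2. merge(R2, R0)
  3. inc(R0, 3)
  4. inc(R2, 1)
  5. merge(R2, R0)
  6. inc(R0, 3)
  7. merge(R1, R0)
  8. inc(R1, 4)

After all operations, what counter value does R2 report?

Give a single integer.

Answer: 4

Derivation:
Op 1: merge R2<->R1 -> R2=(0,0,0) R1=(0,0,0)
Op 2: merge R2<->R0 -> R2=(0,0,0) R0=(0,0,0)
Op 3: inc R0 by 3 -> R0=(3,0,0) value=3
Op 4: inc R2 by 1 -> R2=(0,0,1) value=1
Op 5: merge R2<->R0 -> R2=(3,0,1) R0=(3,0,1)
Op 6: inc R0 by 3 -> R0=(6,0,1) value=7
Op 7: merge R1<->R0 -> R1=(6,0,1) R0=(6,0,1)
Op 8: inc R1 by 4 -> R1=(6,4,1) value=11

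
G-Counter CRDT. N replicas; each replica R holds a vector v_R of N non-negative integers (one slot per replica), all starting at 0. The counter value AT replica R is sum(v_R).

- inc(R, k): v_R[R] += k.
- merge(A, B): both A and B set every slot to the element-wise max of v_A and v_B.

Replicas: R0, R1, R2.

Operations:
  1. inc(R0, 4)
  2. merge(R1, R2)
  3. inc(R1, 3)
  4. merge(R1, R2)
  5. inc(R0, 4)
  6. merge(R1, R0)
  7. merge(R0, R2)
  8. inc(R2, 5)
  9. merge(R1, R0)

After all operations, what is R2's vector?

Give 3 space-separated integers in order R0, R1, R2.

Answer: 8 3 5

Derivation:
Op 1: inc R0 by 4 -> R0=(4,0,0) value=4
Op 2: merge R1<->R2 -> R1=(0,0,0) R2=(0,0,0)
Op 3: inc R1 by 3 -> R1=(0,3,0) value=3
Op 4: merge R1<->R2 -> R1=(0,3,0) R2=(0,3,0)
Op 5: inc R0 by 4 -> R0=(8,0,0) value=8
Op 6: merge R1<->R0 -> R1=(8,3,0) R0=(8,3,0)
Op 7: merge R0<->R2 -> R0=(8,3,0) R2=(8,3,0)
Op 8: inc R2 by 5 -> R2=(8,3,5) value=16
Op 9: merge R1<->R0 -> R1=(8,3,0) R0=(8,3,0)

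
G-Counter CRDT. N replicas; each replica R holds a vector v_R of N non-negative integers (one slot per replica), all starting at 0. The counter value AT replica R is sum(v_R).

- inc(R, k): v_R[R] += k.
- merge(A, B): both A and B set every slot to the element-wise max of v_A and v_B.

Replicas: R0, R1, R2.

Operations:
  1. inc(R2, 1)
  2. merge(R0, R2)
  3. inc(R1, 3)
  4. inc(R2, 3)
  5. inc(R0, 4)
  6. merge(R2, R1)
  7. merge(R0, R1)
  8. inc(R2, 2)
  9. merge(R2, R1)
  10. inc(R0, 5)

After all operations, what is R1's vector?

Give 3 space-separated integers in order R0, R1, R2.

Op 1: inc R2 by 1 -> R2=(0,0,1) value=1
Op 2: merge R0<->R2 -> R0=(0,0,1) R2=(0,0,1)
Op 3: inc R1 by 3 -> R1=(0,3,0) value=3
Op 4: inc R2 by 3 -> R2=(0,0,4) value=4
Op 5: inc R0 by 4 -> R0=(4,0,1) value=5
Op 6: merge R2<->R1 -> R2=(0,3,4) R1=(0,3,4)
Op 7: merge R0<->R1 -> R0=(4,3,4) R1=(4,3,4)
Op 8: inc R2 by 2 -> R2=(0,3,6) value=9
Op 9: merge R2<->R1 -> R2=(4,3,6) R1=(4,3,6)
Op 10: inc R0 by 5 -> R0=(9,3,4) value=16

Answer: 4 3 6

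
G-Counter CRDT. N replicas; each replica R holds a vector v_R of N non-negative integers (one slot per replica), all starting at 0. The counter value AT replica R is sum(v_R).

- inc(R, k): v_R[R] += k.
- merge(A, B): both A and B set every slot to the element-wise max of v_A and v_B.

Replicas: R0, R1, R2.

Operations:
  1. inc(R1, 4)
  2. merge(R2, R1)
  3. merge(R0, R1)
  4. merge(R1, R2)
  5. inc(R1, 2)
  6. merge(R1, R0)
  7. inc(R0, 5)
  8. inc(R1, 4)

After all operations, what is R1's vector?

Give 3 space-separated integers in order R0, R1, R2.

Op 1: inc R1 by 4 -> R1=(0,4,0) value=4
Op 2: merge R2<->R1 -> R2=(0,4,0) R1=(0,4,0)
Op 3: merge R0<->R1 -> R0=(0,4,0) R1=(0,4,0)
Op 4: merge R1<->R2 -> R1=(0,4,0) R2=(0,4,0)
Op 5: inc R1 by 2 -> R1=(0,6,0) value=6
Op 6: merge R1<->R0 -> R1=(0,6,0) R0=(0,6,0)
Op 7: inc R0 by 5 -> R0=(5,6,0) value=11
Op 8: inc R1 by 4 -> R1=(0,10,0) value=10

Answer: 0 10 0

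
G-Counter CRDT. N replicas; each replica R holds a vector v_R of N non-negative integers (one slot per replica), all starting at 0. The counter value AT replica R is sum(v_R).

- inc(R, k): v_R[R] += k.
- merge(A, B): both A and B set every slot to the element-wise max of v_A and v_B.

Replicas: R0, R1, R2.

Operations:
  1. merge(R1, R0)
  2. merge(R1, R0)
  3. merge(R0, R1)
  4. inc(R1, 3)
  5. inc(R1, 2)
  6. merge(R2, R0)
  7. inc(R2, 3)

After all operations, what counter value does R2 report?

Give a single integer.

Answer: 3

Derivation:
Op 1: merge R1<->R0 -> R1=(0,0,0) R0=(0,0,0)
Op 2: merge R1<->R0 -> R1=(0,0,0) R0=(0,0,0)
Op 3: merge R0<->R1 -> R0=(0,0,0) R1=(0,0,0)
Op 4: inc R1 by 3 -> R1=(0,3,0) value=3
Op 5: inc R1 by 2 -> R1=(0,5,0) value=5
Op 6: merge R2<->R0 -> R2=(0,0,0) R0=(0,0,0)
Op 7: inc R2 by 3 -> R2=(0,0,3) value=3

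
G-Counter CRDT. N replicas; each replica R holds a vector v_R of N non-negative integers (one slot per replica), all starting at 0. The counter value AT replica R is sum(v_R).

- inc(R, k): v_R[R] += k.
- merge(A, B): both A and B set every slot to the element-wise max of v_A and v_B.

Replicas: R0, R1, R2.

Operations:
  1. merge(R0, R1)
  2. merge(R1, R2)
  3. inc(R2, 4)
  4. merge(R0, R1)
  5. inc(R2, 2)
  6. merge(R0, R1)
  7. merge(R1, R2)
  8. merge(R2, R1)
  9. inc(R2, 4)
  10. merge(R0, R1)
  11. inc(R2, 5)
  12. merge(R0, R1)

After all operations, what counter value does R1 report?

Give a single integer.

Op 1: merge R0<->R1 -> R0=(0,0,0) R1=(0,0,0)
Op 2: merge R1<->R2 -> R1=(0,0,0) R2=(0,0,0)
Op 3: inc R2 by 4 -> R2=(0,0,4) value=4
Op 4: merge R0<->R1 -> R0=(0,0,0) R1=(0,0,0)
Op 5: inc R2 by 2 -> R2=(0,0,6) value=6
Op 6: merge R0<->R1 -> R0=(0,0,0) R1=(0,0,0)
Op 7: merge R1<->R2 -> R1=(0,0,6) R2=(0,0,6)
Op 8: merge R2<->R1 -> R2=(0,0,6) R1=(0,0,6)
Op 9: inc R2 by 4 -> R2=(0,0,10) value=10
Op 10: merge R0<->R1 -> R0=(0,0,6) R1=(0,0,6)
Op 11: inc R2 by 5 -> R2=(0,0,15) value=15
Op 12: merge R0<->R1 -> R0=(0,0,6) R1=(0,0,6)

Answer: 6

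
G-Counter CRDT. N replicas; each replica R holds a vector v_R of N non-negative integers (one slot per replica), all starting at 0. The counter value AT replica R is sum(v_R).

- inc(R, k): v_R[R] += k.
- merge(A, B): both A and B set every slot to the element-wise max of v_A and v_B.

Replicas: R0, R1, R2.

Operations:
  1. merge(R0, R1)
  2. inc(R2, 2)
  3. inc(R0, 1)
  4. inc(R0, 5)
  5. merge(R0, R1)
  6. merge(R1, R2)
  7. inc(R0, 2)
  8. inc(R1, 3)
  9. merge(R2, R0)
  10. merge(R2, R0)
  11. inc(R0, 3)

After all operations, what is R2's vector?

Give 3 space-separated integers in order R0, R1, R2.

Answer: 8 0 2

Derivation:
Op 1: merge R0<->R1 -> R0=(0,0,0) R1=(0,0,0)
Op 2: inc R2 by 2 -> R2=(0,0,2) value=2
Op 3: inc R0 by 1 -> R0=(1,0,0) value=1
Op 4: inc R0 by 5 -> R0=(6,0,0) value=6
Op 5: merge R0<->R1 -> R0=(6,0,0) R1=(6,0,0)
Op 6: merge R1<->R2 -> R1=(6,0,2) R2=(6,0,2)
Op 7: inc R0 by 2 -> R0=(8,0,0) value=8
Op 8: inc R1 by 3 -> R1=(6,3,2) value=11
Op 9: merge R2<->R0 -> R2=(8,0,2) R0=(8,0,2)
Op 10: merge R2<->R0 -> R2=(8,0,2) R0=(8,0,2)
Op 11: inc R0 by 3 -> R0=(11,0,2) value=13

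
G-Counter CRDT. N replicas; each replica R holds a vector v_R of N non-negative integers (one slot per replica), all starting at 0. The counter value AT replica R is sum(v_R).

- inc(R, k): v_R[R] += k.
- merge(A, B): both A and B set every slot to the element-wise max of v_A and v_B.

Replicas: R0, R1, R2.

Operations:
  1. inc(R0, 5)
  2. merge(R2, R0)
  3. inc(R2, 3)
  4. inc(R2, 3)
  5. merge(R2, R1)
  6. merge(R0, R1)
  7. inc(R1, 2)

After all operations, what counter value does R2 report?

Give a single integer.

Op 1: inc R0 by 5 -> R0=(5,0,0) value=5
Op 2: merge R2<->R0 -> R2=(5,0,0) R0=(5,0,0)
Op 3: inc R2 by 3 -> R2=(5,0,3) value=8
Op 4: inc R2 by 3 -> R2=(5,0,6) value=11
Op 5: merge R2<->R1 -> R2=(5,0,6) R1=(5,0,6)
Op 6: merge R0<->R1 -> R0=(5,0,6) R1=(5,0,6)
Op 7: inc R1 by 2 -> R1=(5,2,6) value=13

Answer: 11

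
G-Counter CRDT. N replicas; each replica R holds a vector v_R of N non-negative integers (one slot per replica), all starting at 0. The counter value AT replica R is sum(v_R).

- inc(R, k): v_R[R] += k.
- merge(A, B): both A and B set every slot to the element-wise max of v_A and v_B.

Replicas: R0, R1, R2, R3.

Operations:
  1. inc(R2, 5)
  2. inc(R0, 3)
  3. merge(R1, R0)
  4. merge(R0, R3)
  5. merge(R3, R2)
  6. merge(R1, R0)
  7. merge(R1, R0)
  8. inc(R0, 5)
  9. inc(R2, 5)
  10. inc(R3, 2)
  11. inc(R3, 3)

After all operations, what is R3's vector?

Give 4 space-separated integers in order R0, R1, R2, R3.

Op 1: inc R2 by 5 -> R2=(0,0,5,0) value=5
Op 2: inc R0 by 3 -> R0=(3,0,0,0) value=3
Op 3: merge R1<->R0 -> R1=(3,0,0,0) R0=(3,0,0,0)
Op 4: merge R0<->R3 -> R0=(3,0,0,0) R3=(3,0,0,0)
Op 5: merge R3<->R2 -> R3=(3,0,5,0) R2=(3,0,5,0)
Op 6: merge R1<->R0 -> R1=(3,0,0,0) R0=(3,0,0,0)
Op 7: merge R1<->R0 -> R1=(3,0,0,0) R0=(3,0,0,0)
Op 8: inc R0 by 5 -> R0=(8,0,0,0) value=8
Op 9: inc R2 by 5 -> R2=(3,0,10,0) value=13
Op 10: inc R3 by 2 -> R3=(3,0,5,2) value=10
Op 11: inc R3 by 3 -> R3=(3,0,5,5) value=13

Answer: 3 0 5 5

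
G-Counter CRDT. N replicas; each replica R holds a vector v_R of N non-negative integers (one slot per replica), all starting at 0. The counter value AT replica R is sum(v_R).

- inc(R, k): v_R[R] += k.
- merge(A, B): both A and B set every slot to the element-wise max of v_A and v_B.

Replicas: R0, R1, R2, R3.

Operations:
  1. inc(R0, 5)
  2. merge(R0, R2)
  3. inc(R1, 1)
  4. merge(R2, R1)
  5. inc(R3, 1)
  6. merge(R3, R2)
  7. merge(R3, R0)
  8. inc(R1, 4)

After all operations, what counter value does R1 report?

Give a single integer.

Answer: 10

Derivation:
Op 1: inc R0 by 5 -> R0=(5,0,0,0) value=5
Op 2: merge R0<->R2 -> R0=(5,0,0,0) R2=(5,0,0,0)
Op 3: inc R1 by 1 -> R1=(0,1,0,0) value=1
Op 4: merge R2<->R1 -> R2=(5,1,0,0) R1=(5,1,0,0)
Op 5: inc R3 by 1 -> R3=(0,0,0,1) value=1
Op 6: merge R3<->R2 -> R3=(5,1,0,1) R2=(5,1,0,1)
Op 7: merge R3<->R0 -> R3=(5,1,0,1) R0=(5,1,0,1)
Op 8: inc R1 by 4 -> R1=(5,5,0,0) value=10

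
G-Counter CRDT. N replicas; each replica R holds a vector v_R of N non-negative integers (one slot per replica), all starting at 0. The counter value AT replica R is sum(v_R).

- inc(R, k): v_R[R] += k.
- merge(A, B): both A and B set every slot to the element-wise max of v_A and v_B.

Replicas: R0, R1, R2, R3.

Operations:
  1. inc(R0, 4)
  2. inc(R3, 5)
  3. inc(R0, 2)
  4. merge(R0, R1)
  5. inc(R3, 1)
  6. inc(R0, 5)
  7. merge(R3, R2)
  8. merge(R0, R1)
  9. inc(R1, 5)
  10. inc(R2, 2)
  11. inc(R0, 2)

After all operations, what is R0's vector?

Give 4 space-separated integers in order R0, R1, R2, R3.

Op 1: inc R0 by 4 -> R0=(4,0,0,0) value=4
Op 2: inc R3 by 5 -> R3=(0,0,0,5) value=5
Op 3: inc R0 by 2 -> R0=(6,0,0,0) value=6
Op 4: merge R0<->R1 -> R0=(6,0,0,0) R1=(6,0,0,0)
Op 5: inc R3 by 1 -> R3=(0,0,0,6) value=6
Op 6: inc R0 by 5 -> R0=(11,0,0,0) value=11
Op 7: merge R3<->R2 -> R3=(0,0,0,6) R2=(0,0,0,6)
Op 8: merge R0<->R1 -> R0=(11,0,0,0) R1=(11,0,0,0)
Op 9: inc R1 by 5 -> R1=(11,5,0,0) value=16
Op 10: inc R2 by 2 -> R2=(0,0,2,6) value=8
Op 11: inc R0 by 2 -> R0=(13,0,0,0) value=13

Answer: 13 0 0 0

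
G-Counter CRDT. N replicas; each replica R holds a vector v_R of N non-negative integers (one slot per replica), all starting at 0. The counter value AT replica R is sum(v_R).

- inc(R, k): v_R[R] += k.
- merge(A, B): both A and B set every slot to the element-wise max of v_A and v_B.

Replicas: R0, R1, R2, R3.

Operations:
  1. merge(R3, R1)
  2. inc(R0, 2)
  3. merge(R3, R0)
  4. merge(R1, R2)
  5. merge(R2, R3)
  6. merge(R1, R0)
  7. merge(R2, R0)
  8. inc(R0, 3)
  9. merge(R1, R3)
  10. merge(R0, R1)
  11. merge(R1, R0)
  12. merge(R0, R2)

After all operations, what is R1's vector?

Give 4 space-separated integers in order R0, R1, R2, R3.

Answer: 5 0 0 0

Derivation:
Op 1: merge R3<->R1 -> R3=(0,0,0,0) R1=(0,0,0,0)
Op 2: inc R0 by 2 -> R0=(2,0,0,0) value=2
Op 3: merge R3<->R0 -> R3=(2,0,0,0) R0=(2,0,0,0)
Op 4: merge R1<->R2 -> R1=(0,0,0,0) R2=(0,0,0,0)
Op 5: merge R2<->R3 -> R2=(2,0,0,0) R3=(2,0,0,0)
Op 6: merge R1<->R0 -> R1=(2,0,0,0) R0=(2,0,0,0)
Op 7: merge R2<->R0 -> R2=(2,0,0,0) R0=(2,0,0,0)
Op 8: inc R0 by 3 -> R0=(5,0,0,0) value=5
Op 9: merge R1<->R3 -> R1=(2,0,0,0) R3=(2,0,0,0)
Op 10: merge R0<->R1 -> R0=(5,0,0,0) R1=(5,0,0,0)
Op 11: merge R1<->R0 -> R1=(5,0,0,0) R0=(5,0,0,0)
Op 12: merge R0<->R2 -> R0=(5,0,0,0) R2=(5,0,0,0)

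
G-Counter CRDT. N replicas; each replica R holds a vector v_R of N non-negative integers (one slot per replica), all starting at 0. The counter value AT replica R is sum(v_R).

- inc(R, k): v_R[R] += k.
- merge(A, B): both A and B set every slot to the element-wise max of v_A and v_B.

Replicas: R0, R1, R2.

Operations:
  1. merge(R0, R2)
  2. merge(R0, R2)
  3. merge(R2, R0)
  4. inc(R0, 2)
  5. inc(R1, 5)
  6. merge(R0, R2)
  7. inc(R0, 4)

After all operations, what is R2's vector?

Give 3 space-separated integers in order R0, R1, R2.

Answer: 2 0 0

Derivation:
Op 1: merge R0<->R2 -> R0=(0,0,0) R2=(0,0,0)
Op 2: merge R0<->R2 -> R0=(0,0,0) R2=(0,0,0)
Op 3: merge R2<->R0 -> R2=(0,0,0) R0=(0,0,0)
Op 4: inc R0 by 2 -> R0=(2,0,0) value=2
Op 5: inc R1 by 5 -> R1=(0,5,0) value=5
Op 6: merge R0<->R2 -> R0=(2,0,0) R2=(2,0,0)
Op 7: inc R0 by 4 -> R0=(6,0,0) value=6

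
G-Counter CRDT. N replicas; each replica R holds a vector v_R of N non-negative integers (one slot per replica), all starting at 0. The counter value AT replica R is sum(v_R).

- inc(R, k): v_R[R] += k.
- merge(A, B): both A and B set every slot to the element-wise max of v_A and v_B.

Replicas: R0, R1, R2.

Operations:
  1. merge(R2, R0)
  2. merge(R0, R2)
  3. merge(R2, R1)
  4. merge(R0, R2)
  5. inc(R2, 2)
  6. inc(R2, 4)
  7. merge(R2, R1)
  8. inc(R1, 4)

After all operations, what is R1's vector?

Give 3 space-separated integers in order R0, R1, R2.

Answer: 0 4 6

Derivation:
Op 1: merge R2<->R0 -> R2=(0,0,0) R0=(0,0,0)
Op 2: merge R0<->R2 -> R0=(0,0,0) R2=(0,0,0)
Op 3: merge R2<->R1 -> R2=(0,0,0) R1=(0,0,0)
Op 4: merge R0<->R2 -> R0=(0,0,0) R2=(0,0,0)
Op 5: inc R2 by 2 -> R2=(0,0,2) value=2
Op 6: inc R2 by 4 -> R2=(0,0,6) value=6
Op 7: merge R2<->R1 -> R2=(0,0,6) R1=(0,0,6)
Op 8: inc R1 by 4 -> R1=(0,4,6) value=10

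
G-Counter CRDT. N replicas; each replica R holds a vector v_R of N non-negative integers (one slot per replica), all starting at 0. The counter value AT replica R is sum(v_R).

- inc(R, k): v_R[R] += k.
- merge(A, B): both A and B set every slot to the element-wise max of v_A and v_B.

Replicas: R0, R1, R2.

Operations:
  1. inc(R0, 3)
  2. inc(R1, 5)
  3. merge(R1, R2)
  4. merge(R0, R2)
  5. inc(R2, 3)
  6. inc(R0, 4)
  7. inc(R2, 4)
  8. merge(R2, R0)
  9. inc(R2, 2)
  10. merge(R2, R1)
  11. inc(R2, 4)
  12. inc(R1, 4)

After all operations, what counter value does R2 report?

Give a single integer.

Op 1: inc R0 by 3 -> R0=(3,0,0) value=3
Op 2: inc R1 by 5 -> R1=(0,5,0) value=5
Op 3: merge R1<->R2 -> R1=(0,5,0) R2=(0,5,0)
Op 4: merge R0<->R2 -> R0=(3,5,0) R2=(3,5,0)
Op 5: inc R2 by 3 -> R2=(3,5,3) value=11
Op 6: inc R0 by 4 -> R0=(7,5,0) value=12
Op 7: inc R2 by 4 -> R2=(3,5,7) value=15
Op 8: merge R2<->R0 -> R2=(7,5,7) R0=(7,5,7)
Op 9: inc R2 by 2 -> R2=(7,5,9) value=21
Op 10: merge R2<->R1 -> R2=(7,5,9) R1=(7,5,9)
Op 11: inc R2 by 4 -> R2=(7,5,13) value=25
Op 12: inc R1 by 4 -> R1=(7,9,9) value=25

Answer: 25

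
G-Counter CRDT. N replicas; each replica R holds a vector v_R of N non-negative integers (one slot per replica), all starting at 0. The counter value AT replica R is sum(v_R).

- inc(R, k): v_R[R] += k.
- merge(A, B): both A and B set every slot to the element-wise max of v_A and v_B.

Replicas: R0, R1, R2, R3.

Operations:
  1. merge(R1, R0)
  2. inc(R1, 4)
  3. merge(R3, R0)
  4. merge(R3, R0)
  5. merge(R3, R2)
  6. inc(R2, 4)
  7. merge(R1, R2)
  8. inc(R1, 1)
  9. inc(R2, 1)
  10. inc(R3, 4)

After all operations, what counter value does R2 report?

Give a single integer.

Op 1: merge R1<->R0 -> R1=(0,0,0,0) R0=(0,0,0,0)
Op 2: inc R1 by 4 -> R1=(0,4,0,0) value=4
Op 3: merge R3<->R0 -> R3=(0,0,0,0) R0=(0,0,0,0)
Op 4: merge R3<->R0 -> R3=(0,0,0,0) R0=(0,0,0,0)
Op 5: merge R3<->R2 -> R3=(0,0,0,0) R2=(0,0,0,0)
Op 6: inc R2 by 4 -> R2=(0,0,4,0) value=4
Op 7: merge R1<->R2 -> R1=(0,4,4,0) R2=(0,4,4,0)
Op 8: inc R1 by 1 -> R1=(0,5,4,0) value=9
Op 9: inc R2 by 1 -> R2=(0,4,5,0) value=9
Op 10: inc R3 by 4 -> R3=(0,0,0,4) value=4

Answer: 9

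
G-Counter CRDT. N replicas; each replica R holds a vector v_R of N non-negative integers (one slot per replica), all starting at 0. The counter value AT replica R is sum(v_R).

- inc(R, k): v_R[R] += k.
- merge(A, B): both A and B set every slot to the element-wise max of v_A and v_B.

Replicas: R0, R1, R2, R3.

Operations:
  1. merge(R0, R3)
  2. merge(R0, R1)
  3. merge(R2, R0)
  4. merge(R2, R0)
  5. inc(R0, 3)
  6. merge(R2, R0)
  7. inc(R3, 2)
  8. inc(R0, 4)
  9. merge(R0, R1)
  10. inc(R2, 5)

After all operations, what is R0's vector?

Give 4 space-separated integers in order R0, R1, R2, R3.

Answer: 7 0 0 0

Derivation:
Op 1: merge R0<->R3 -> R0=(0,0,0,0) R3=(0,0,0,0)
Op 2: merge R0<->R1 -> R0=(0,0,0,0) R1=(0,0,0,0)
Op 3: merge R2<->R0 -> R2=(0,0,0,0) R0=(0,0,0,0)
Op 4: merge R2<->R0 -> R2=(0,0,0,0) R0=(0,0,0,0)
Op 5: inc R0 by 3 -> R0=(3,0,0,0) value=3
Op 6: merge R2<->R0 -> R2=(3,0,0,0) R0=(3,0,0,0)
Op 7: inc R3 by 2 -> R3=(0,0,0,2) value=2
Op 8: inc R0 by 4 -> R0=(7,0,0,0) value=7
Op 9: merge R0<->R1 -> R0=(7,0,0,0) R1=(7,0,0,0)
Op 10: inc R2 by 5 -> R2=(3,0,5,0) value=8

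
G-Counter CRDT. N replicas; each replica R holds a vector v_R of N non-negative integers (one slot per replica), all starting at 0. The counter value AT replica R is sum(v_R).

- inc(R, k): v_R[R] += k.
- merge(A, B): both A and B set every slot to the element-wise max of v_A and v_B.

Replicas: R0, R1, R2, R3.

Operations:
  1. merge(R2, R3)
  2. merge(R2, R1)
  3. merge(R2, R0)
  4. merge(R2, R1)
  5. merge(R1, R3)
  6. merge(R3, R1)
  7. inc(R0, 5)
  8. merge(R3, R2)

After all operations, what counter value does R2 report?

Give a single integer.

Op 1: merge R2<->R3 -> R2=(0,0,0,0) R3=(0,0,0,0)
Op 2: merge R2<->R1 -> R2=(0,0,0,0) R1=(0,0,0,0)
Op 3: merge R2<->R0 -> R2=(0,0,0,0) R0=(0,0,0,0)
Op 4: merge R2<->R1 -> R2=(0,0,0,0) R1=(0,0,0,0)
Op 5: merge R1<->R3 -> R1=(0,0,0,0) R3=(0,0,0,0)
Op 6: merge R3<->R1 -> R3=(0,0,0,0) R1=(0,0,0,0)
Op 7: inc R0 by 5 -> R0=(5,0,0,0) value=5
Op 8: merge R3<->R2 -> R3=(0,0,0,0) R2=(0,0,0,0)

Answer: 0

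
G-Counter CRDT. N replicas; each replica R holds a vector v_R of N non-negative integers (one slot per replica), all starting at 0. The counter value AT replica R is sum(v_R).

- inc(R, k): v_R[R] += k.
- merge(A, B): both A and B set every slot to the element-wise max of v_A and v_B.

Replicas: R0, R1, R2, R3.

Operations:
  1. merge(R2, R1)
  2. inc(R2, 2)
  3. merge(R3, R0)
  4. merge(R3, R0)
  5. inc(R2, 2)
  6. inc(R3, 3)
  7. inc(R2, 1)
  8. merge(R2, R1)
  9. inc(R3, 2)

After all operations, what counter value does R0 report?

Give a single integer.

Answer: 0

Derivation:
Op 1: merge R2<->R1 -> R2=(0,0,0,0) R1=(0,0,0,0)
Op 2: inc R2 by 2 -> R2=(0,0,2,0) value=2
Op 3: merge R3<->R0 -> R3=(0,0,0,0) R0=(0,0,0,0)
Op 4: merge R3<->R0 -> R3=(0,0,0,0) R0=(0,0,0,0)
Op 5: inc R2 by 2 -> R2=(0,0,4,0) value=4
Op 6: inc R3 by 3 -> R3=(0,0,0,3) value=3
Op 7: inc R2 by 1 -> R2=(0,0,5,0) value=5
Op 8: merge R2<->R1 -> R2=(0,0,5,0) R1=(0,0,5,0)
Op 9: inc R3 by 2 -> R3=(0,0,0,5) value=5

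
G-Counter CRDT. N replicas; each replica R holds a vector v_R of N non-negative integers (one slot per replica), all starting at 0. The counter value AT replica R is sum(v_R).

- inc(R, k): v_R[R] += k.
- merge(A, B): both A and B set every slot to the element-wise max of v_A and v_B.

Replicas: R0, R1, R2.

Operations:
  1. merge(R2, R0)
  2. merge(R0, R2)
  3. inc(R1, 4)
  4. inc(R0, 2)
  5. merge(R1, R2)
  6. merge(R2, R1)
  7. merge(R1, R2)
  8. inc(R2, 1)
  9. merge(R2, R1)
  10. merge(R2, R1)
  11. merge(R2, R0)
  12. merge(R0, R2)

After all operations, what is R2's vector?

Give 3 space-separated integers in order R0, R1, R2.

Op 1: merge R2<->R0 -> R2=(0,0,0) R0=(0,0,0)
Op 2: merge R0<->R2 -> R0=(0,0,0) R2=(0,0,0)
Op 3: inc R1 by 4 -> R1=(0,4,0) value=4
Op 4: inc R0 by 2 -> R0=(2,0,0) value=2
Op 5: merge R1<->R2 -> R1=(0,4,0) R2=(0,4,0)
Op 6: merge R2<->R1 -> R2=(0,4,0) R1=(0,4,0)
Op 7: merge R1<->R2 -> R1=(0,4,0) R2=(0,4,0)
Op 8: inc R2 by 1 -> R2=(0,4,1) value=5
Op 9: merge R2<->R1 -> R2=(0,4,1) R1=(0,4,1)
Op 10: merge R2<->R1 -> R2=(0,4,1) R1=(0,4,1)
Op 11: merge R2<->R0 -> R2=(2,4,1) R0=(2,4,1)
Op 12: merge R0<->R2 -> R0=(2,4,1) R2=(2,4,1)

Answer: 2 4 1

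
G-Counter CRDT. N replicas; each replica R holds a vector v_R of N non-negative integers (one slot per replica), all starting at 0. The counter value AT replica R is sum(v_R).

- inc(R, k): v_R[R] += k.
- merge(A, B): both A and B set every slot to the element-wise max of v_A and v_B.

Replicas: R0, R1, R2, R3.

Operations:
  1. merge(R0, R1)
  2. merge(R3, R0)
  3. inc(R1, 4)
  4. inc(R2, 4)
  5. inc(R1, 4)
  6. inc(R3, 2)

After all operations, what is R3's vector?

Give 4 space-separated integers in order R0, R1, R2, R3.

Op 1: merge R0<->R1 -> R0=(0,0,0,0) R1=(0,0,0,0)
Op 2: merge R3<->R0 -> R3=(0,0,0,0) R0=(0,0,0,0)
Op 3: inc R1 by 4 -> R1=(0,4,0,0) value=4
Op 4: inc R2 by 4 -> R2=(0,0,4,0) value=4
Op 5: inc R1 by 4 -> R1=(0,8,0,0) value=8
Op 6: inc R3 by 2 -> R3=(0,0,0,2) value=2

Answer: 0 0 0 2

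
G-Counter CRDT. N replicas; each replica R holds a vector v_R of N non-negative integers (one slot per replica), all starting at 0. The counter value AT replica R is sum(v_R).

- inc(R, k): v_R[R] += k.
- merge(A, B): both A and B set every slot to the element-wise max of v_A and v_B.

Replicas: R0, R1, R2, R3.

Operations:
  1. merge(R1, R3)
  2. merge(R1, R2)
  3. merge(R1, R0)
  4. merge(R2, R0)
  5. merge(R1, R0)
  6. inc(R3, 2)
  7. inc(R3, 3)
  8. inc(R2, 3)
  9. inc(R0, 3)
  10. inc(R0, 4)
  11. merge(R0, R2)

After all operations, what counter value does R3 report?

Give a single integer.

Op 1: merge R1<->R3 -> R1=(0,0,0,0) R3=(0,0,0,0)
Op 2: merge R1<->R2 -> R1=(0,0,0,0) R2=(0,0,0,0)
Op 3: merge R1<->R0 -> R1=(0,0,0,0) R0=(0,0,0,0)
Op 4: merge R2<->R0 -> R2=(0,0,0,0) R0=(0,0,0,0)
Op 5: merge R1<->R0 -> R1=(0,0,0,0) R0=(0,0,0,0)
Op 6: inc R3 by 2 -> R3=(0,0,0,2) value=2
Op 7: inc R3 by 3 -> R3=(0,0,0,5) value=5
Op 8: inc R2 by 3 -> R2=(0,0,3,0) value=3
Op 9: inc R0 by 3 -> R0=(3,0,0,0) value=3
Op 10: inc R0 by 4 -> R0=(7,0,0,0) value=7
Op 11: merge R0<->R2 -> R0=(7,0,3,0) R2=(7,0,3,0)

Answer: 5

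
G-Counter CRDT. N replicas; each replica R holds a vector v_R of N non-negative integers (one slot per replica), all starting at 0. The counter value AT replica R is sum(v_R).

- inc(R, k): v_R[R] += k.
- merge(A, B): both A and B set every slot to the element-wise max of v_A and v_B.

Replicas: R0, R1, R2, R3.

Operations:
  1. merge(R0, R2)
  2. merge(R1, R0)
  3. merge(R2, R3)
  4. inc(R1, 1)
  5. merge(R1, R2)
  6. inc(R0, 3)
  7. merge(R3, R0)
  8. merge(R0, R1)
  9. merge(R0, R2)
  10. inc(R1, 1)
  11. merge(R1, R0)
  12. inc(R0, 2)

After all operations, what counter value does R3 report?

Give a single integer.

Op 1: merge R0<->R2 -> R0=(0,0,0,0) R2=(0,0,0,0)
Op 2: merge R1<->R0 -> R1=(0,0,0,0) R0=(0,0,0,0)
Op 3: merge R2<->R3 -> R2=(0,0,0,0) R3=(0,0,0,0)
Op 4: inc R1 by 1 -> R1=(0,1,0,0) value=1
Op 5: merge R1<->R2 -> R1=(0,1,0,0) R2=(0,1,0,0)
Op 6: inc R0 by 3 -> R0=(3,0,0,0) value=3
Op 7: merge R3<->R0 -> R3=(3,0,0,0) R0=(3,0,0,0)
Op 8: merge R0<->R1 -> R0=(3,1,0,0) R1=(3,1,0,0)
Op 9: merge R0<->R2 -> R0=(3,1,0,0) R2=(3,1,0,0)
Op 10: inc R1 by 1 -> R1=(3,2,0,0) value=5
Op 11: merge R1<->R0 -> R1=(3,2,0,0) R0=(3,2,0,0)
Op 12: inc R0 by 2 -> R0=(5,2,0,0) value=7

Answer: 3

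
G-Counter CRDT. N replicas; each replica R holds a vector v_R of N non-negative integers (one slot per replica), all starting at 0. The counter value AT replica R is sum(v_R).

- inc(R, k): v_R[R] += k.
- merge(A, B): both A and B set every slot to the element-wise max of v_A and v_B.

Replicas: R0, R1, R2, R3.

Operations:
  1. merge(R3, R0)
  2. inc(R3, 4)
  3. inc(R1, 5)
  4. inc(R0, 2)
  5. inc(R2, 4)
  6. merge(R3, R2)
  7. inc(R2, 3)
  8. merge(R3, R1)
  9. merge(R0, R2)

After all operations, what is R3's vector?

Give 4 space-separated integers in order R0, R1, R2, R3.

Op 1: merge R3<->R0 -> R3=(0,0,0,0) R0=(0,0,0,0)
Op 2: inc R3 by 4 -> R3=(0,0,0,4) value=4
Op 3: inc R1 by 5 -> R1=(0,5,0,0) value=5
Op 4: inc R0 by 2 -> R0=(2,0,0,0) value=2
Op 5: inc R2 by 4 -> R2=(0,0,4,0) value=4
Op 6: merge R3<->R2 -> R3=(0,0,4,4) R2=(0,0,4,4)
Op 7: inc R2 by 3 -> R2=(0,0,7,4) value=11
Op 8: merge R3<->R1 -> R3=(0,5,4,4) R1=(0,5,4,4)
Op 9: merge R0<->R2 -> R0=(2,0,7,4) R2=(2,0,7,4)

Answer: 0 5 4 4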